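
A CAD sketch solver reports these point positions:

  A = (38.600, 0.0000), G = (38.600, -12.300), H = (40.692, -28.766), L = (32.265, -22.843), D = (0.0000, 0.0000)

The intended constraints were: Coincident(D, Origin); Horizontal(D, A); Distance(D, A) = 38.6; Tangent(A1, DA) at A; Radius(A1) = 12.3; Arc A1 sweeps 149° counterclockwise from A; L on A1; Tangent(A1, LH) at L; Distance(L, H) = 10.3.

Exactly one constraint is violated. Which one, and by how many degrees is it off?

Tangent(A1, LH) at L — off by 4.10°.

D = (0.00, 0.00) ✓; D.y = 0.00, A.y = 0.00 ✓; |DA| = 38.60 ✓; ∠(GA, AD) = 90.00° ✓; |GA| = 12.30 ✓; bearing(G→L) − bearing(G→A) = 149.0° ✓; |GL| = 12.30 ✓; ∠(GL, LH) = 94.10° ✗; |LH| = 10.30 ✓.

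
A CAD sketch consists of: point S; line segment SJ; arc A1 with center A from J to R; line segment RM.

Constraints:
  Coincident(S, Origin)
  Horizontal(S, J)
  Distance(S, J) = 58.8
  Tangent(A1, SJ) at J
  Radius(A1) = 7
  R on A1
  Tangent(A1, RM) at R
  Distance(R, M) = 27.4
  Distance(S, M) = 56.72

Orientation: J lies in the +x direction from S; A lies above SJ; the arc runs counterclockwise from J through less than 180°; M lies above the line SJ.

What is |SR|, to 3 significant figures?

65.2

S is at the origin; SJ is horizontal with |SJ| = 58.8 and J on the +x side, so J = (58.8, 0.00). Tangency of A1 to SJ means the radius AJ is perpendicular to SJ, so A = J + (0, 7) = (58.8, 7.00). Since AR ⟂ RM (tangency), |AM| = √(7.0² + 27.4²) = 28.3 regardless of where R sits on A1. So M lies on both circle(S, 56.72) and circle(A, 28.3); the above-SJ intersection is M = (46.5, 32.5). R is the foot of the tangent from M: R = (64.2, 11.5).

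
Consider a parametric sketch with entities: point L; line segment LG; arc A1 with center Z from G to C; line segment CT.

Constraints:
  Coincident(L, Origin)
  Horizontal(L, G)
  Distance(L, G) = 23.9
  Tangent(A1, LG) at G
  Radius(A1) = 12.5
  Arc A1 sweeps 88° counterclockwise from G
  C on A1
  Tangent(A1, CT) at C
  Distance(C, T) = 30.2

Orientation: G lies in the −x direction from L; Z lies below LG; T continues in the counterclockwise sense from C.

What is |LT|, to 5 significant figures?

56.453

L is at the origin; LG is horizontal with |LG| = 23.9 and G on the −x side, so G = (-23.900, 0.0000). The tangent condition forces ZG to be normal to LG, so Z = G + (0, -12.5) = (-23.900, -12.500). On A1, G sits at bearing 90° from Z; an 88° counterclockwise sweep puts C at bearing 178°, so C = Z + 12.5·(cos 178°, sin 178°) = (-36.392, -12.064). Tangency of A1 to CT means the radius ZC is perpendicular to CT, so CT runs along (−sin 178°, cos 178°); with |CT| = 30.2, T = (-37.446, -42.245). Then |LT| = |T − L| = 56.453.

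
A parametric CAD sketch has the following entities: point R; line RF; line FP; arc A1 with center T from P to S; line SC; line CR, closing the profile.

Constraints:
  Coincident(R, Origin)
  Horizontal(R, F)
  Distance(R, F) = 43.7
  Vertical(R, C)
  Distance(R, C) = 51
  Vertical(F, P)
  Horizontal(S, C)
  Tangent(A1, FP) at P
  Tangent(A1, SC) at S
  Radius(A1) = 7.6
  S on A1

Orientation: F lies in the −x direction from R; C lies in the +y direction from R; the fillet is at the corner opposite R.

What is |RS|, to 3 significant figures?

62.5

The virtual corner opposite R is at (-43.7, 51.0). A1 meets FP tangentially, so TP is at right angles to FP and tangency of A1 to SC means the radius TS is perpendicular to SC, with radius 7.6, so the center T sits 7.6 in from both sides at T = (-36.1, 43.4). That places the tangent points at P = (-43.7, 43.4) on FP and S = (-36.1, 51.0) on SC. Then |RS| = |S − R| = 62.5.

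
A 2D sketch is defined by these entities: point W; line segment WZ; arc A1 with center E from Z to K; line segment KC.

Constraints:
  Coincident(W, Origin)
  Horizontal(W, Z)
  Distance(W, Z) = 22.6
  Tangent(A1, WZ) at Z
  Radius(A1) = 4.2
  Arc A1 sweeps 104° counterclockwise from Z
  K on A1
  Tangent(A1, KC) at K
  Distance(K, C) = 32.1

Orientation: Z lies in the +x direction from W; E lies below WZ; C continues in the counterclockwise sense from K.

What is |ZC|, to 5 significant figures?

36.549

W is at the origin; W and Z share the same y with |WZ| = 22.6 and Z on the +x side, so Z = (22.600, 0.0000). Since A1 is tangent to WZ there, EZ ⟂ WZ, so E = Z + (0, -4.2) = (22.600, -4.2000). On A1, Z sits at bearing 90° from E; a 104° counterclockwise sweep puts K at bearing 194°, so K = E + 4.2·(cos 194°, sin 194°) = (18.525, -5.2161). The tangent condition forces EK to be normal to KC, so KC runs along (−sin 194°, cos 194°); with |KC| = 32.1, C = (26.290, -36.363). Then |ZC| = |C − Z| = 36.549.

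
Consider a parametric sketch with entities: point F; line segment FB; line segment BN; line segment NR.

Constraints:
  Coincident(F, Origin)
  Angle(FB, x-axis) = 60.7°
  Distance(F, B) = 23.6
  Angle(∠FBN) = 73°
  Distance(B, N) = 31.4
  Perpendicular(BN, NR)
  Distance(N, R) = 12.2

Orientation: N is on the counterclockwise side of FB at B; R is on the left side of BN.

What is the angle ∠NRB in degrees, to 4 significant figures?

68.77°

F is at the origin; FB runs at 60.7° with length 23.6, so B = 23.6·(cos 60.7°, sin 60.7°) = (11.55, 20.58). ∠FBN = 73.0°, so BN runs at 60.7° + (180° − 73.0°) = 167.7° from the x-axis; with |BN| = 31.4, N = B + 31.4·(cos 167.7°, sin 167.7°) = (-19.13, 27.27). BN ⟂ NR; with |NR| = 12.2 on the left of BN, R = N + 12.2·(-0.2130, -0.9770) = (-21.73, 15.35). Then cos ∠NRB = RN·RB / (|RN||RB|), giving 68.77°.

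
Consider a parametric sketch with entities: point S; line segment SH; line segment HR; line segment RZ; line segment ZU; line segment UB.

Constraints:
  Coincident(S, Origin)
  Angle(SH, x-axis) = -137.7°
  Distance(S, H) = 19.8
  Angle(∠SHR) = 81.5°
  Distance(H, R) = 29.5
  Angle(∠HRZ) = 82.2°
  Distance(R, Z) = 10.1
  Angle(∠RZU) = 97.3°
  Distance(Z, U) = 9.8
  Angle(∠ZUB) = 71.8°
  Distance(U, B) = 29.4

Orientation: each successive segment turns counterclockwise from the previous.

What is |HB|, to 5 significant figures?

33.042

S is at the origin; SH runs at -137.7° with length 19.8, so H = (-14.645, -13.326). ∠SHR = 81.5° gives HR at -39.200° from the x-axis; with |HR| = 29.5, R = (8.2162, -31.971). ∠HRZ = 82.2° gives RZ at 58.600° from the x-axis; with |RZ| = 10.1, Z = (13.478, -23.350). ∠RZU = 97.3° gives ZU at 141.30° from the x-axis; with |ZU| = 9.8, U = (5.8301, -17.222). ∠ZUB = 71.8° gives UB at -110.50° from the x-axis; with |UB| = 29.4, B = (-4.4660, -44.760). Then |HB| = |B − H| = 33.042.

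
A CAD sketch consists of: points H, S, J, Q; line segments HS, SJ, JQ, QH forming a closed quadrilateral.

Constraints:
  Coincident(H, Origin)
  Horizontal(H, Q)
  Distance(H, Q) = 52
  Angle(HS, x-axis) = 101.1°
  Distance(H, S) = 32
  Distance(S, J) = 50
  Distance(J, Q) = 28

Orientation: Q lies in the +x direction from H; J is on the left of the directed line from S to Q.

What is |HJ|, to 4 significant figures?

51.15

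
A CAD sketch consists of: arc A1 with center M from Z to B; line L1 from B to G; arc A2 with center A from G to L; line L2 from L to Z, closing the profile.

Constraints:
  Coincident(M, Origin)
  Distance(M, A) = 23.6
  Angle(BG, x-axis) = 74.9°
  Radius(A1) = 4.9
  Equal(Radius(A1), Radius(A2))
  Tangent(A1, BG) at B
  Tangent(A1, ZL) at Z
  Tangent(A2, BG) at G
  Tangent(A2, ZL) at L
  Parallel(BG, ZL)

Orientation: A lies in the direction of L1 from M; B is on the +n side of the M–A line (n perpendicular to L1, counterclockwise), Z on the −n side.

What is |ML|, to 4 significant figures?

24.10

The slot axis is L1's direction at 74.9°, so u = (cos 74.9°, sin 74.9°) = (0.2605, 0.9655) and n = (−sin 74.9°, cos 74.9°) = (-0.9655, 0.2605). M is at the origin and A lies 23.6 along u from M, so A = 23.6·u = (6.148, 22.79). Tangency of A1 to both parallel lines with radius 4.9 puts B and Z at M ± 4.9·n: B = (-4.731, 1.276), Z = (4.731, -1.276). Equal radii place G and L the same way about A: G = A + 4.9·n = (1.417, 24.06), L = A − 4.9·n = (10.88, 21.51). Then |ML| = |L − M| = 24.10.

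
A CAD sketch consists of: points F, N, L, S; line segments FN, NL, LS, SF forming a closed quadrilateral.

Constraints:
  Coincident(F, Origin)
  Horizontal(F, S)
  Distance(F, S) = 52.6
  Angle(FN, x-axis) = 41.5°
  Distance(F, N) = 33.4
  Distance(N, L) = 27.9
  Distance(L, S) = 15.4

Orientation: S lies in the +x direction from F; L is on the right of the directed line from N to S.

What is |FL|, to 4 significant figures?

37.57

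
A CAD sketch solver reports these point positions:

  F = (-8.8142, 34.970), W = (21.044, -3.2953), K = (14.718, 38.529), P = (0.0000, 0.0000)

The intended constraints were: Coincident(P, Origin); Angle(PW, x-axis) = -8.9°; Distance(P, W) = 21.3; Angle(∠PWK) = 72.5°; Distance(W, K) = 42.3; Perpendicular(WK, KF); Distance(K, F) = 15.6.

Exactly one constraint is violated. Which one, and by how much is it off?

Distance(K, F) = 15.6 — off by 8.20.

P = (0.00, 0.00) ✓; PW at -8.900° ✓; |PW| = 21.30 ✓; ∠PWK = 72.50° ✓; |WK| = 42.30 ✓; ∠(WK, KF) = 90.00° ✓; |KF| = 23.80 ✗.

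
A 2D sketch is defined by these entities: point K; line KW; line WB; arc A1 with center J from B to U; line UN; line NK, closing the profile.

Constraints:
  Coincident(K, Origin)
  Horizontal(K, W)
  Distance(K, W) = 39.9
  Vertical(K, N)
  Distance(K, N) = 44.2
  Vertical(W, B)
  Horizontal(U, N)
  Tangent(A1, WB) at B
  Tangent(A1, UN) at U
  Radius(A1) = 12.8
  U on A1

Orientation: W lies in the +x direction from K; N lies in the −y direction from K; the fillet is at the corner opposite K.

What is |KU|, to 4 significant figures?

51.85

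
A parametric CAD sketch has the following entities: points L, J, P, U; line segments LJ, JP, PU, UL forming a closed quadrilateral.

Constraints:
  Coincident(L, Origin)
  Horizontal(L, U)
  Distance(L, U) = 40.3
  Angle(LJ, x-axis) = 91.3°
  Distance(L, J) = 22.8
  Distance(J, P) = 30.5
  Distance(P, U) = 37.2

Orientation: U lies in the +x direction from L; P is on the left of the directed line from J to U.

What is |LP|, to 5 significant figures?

44.428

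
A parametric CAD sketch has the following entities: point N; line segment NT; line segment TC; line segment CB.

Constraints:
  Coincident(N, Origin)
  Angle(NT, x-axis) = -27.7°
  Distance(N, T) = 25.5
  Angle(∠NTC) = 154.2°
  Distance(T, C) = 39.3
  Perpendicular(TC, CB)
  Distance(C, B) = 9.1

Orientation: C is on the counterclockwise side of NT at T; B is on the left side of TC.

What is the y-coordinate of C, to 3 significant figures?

-13.2

N is at the origin; NT runs at -27.7° with length 25.5, so T = 25.5·(cos -27.7°, sin -27.7°) = (22.6, -11.9). ∠NTC = 154.2°, so TC runs at -27.7° + (180° − 154.2°) = -1.90° from the x-axis; with |TC| = 39.3, C = T + 39.3·(cos -1.90°, sin -1.90°) = (61.9, -13.2). So C.y = -13.2.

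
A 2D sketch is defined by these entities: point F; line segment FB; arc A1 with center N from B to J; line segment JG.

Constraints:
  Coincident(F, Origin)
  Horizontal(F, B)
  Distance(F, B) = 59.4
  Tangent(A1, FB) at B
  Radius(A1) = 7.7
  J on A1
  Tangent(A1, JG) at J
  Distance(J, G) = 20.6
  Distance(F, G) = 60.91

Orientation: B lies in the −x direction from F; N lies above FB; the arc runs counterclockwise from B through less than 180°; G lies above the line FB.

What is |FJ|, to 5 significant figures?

52.410

F is at the origin; FB is horizontal with |FB| = 59.4 and B on the −x side, so B = (-59.400, 0.0000). Tangency of A1 to FB means the radius NB is perpendicular to FB, so N = B + (0, 7.7) = (-59.400, 7.7000). Since NJ ⟂ JG (tangency), |NG| = √(7.7² + 20.6²) = 21.992 regardless of where J sits on A1. So G lies on both circle(F, 60.91) and circle(N, 21.992); the above-FB intersection is G = (-53.609, 28.916). J is the foot of the tangent from G: J = (-51.732, 8.4015).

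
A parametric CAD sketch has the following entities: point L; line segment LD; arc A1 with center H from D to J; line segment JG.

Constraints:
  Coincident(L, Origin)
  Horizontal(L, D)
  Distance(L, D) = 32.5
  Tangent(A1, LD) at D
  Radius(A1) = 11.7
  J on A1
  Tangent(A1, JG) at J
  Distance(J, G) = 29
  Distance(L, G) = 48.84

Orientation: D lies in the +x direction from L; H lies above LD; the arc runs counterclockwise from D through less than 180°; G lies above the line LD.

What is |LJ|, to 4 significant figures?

45.89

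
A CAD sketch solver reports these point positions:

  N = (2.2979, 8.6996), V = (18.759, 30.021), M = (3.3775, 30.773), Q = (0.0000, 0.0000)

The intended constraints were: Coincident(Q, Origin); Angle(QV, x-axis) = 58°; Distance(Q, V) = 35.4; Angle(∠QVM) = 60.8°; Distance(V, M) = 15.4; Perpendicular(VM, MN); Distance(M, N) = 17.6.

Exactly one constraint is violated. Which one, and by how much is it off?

Distance(M, N) = 17.6 — off by 4.50.

Q = (0.00, 0.00) ✓; QV at 58.00° ✓; |QV| = 35.40 ✓; ∠QVM = 60.80° ✓; |VM| = 15.40 ✓; ∠(VM, MN) = 90.00° ✓; |MN| = 22.10 ✗.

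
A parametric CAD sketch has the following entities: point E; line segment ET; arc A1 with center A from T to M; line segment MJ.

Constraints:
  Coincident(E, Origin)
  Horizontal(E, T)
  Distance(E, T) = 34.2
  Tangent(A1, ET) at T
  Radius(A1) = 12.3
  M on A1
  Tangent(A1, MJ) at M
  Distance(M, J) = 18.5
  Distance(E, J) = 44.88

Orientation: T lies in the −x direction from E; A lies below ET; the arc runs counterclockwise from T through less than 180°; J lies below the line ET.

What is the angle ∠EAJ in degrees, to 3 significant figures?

97.1°

Checks: |AM| = 12.30 ✓; ∠(AM, MJ) = 90.00° ✓; |MJ| = 18.50 ✓; |EJ| = 44.88 ✓.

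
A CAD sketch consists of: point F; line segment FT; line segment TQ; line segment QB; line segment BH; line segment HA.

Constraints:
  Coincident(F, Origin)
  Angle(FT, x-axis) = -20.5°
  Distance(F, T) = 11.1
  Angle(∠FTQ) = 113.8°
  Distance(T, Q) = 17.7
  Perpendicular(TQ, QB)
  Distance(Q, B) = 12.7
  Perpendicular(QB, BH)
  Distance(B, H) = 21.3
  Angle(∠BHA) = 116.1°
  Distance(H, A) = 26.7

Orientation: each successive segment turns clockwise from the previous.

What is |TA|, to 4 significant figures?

19.04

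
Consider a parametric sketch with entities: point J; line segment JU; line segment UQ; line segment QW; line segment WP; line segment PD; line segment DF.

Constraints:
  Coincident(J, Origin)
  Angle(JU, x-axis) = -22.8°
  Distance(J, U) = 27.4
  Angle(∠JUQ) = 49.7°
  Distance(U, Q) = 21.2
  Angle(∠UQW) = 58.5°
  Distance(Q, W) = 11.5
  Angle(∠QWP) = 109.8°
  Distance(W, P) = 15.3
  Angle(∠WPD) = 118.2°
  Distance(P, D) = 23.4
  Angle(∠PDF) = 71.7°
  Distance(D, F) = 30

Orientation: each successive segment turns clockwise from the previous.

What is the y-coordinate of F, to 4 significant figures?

-34.46

J is at the origin; JU runs at -22.8° with length 27.4, so U = (25.26, -10.62). ∠JUQ = 49.7° gives UQ at -153.1° from the x-axis; with |UQ| = 21.2, Q = (6.353, -20.21). ∠UQW = 58.5° gives QW at 85.40° from the x-axis; with |QW| = 11.5, W = (7.275, -8.747). ∠QWP = 109.8° gives WP at 15.20° from the x-axis; with |WP| = 15.3, P = (22.04, -4.735). ∠WPD = 118.2° gives PD at -46.60° from the x-axis; with |PD| = 23.4, D = (38.12, -21.74). ∠PDF = 71.7° gives DF at -154.9° from the x-axis; with |DF| = 30.0, F = (10.95, -34.46). So F.y = -34.46.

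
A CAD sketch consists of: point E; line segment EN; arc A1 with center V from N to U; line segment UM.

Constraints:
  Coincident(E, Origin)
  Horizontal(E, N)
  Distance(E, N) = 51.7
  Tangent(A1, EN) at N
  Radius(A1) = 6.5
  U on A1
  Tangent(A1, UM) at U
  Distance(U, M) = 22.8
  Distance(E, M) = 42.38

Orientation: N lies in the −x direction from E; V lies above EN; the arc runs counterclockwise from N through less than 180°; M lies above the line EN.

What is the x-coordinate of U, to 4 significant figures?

-45.97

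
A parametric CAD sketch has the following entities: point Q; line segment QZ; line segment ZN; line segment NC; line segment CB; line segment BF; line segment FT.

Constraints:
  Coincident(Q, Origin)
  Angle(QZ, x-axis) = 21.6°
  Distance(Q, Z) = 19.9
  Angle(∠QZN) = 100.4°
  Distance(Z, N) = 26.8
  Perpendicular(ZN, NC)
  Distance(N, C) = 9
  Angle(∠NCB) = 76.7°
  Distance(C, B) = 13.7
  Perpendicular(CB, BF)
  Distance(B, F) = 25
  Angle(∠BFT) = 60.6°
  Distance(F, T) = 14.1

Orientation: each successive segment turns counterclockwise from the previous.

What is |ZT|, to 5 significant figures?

30.896

The perpendicularity gives BF at right angles to CB, so BF runs at 24.500°; with |BF| = 25.0, F = (32.899, 29.768). ∠BFT = 60.6° gives FT at 143.90° from the x-axis; with |FT| = 14.1, T = (21.506, 38.076). Then |ZT| = |T − Z| = 30.896.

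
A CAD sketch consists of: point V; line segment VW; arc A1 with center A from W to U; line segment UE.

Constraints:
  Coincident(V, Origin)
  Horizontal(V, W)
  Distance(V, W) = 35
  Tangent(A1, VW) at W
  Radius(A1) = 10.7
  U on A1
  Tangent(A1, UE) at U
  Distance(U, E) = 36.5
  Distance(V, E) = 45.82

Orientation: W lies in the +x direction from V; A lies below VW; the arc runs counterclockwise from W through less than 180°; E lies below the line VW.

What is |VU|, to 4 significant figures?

25.91

Checks: |AU| = 10.70 ✓; ∠(AU, UE) = 90.00° ✓; |UE| = 36.50 ✓; |VE| = 45.82 ✓.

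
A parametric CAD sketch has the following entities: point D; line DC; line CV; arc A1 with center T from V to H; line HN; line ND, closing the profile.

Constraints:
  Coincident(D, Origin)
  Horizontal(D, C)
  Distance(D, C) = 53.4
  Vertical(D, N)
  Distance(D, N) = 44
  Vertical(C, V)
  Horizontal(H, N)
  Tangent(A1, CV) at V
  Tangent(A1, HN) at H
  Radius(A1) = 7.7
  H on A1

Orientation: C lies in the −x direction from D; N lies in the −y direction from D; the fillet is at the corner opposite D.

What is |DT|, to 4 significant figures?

58.36

D is at the origin; DC is horizontal with |DC| = 53.4 and C on the −x side, so C = (-53.40, 0.000). DN is vertical with |DN| = 44.0 and N on the −y side, so N = (0.000, -44.00). The virtual corner opposite D is at (-53.40, -44.00). Tangency of A1 to CV means the radius TV is perpendicular to CV and since A1 is tangent to HN there, TH ⟂ HN, with radius 7.7, so the center T sits 7.7 in from both sides at T = (-45.70, -36.30). Then |DT| = |T − D| = 58.36.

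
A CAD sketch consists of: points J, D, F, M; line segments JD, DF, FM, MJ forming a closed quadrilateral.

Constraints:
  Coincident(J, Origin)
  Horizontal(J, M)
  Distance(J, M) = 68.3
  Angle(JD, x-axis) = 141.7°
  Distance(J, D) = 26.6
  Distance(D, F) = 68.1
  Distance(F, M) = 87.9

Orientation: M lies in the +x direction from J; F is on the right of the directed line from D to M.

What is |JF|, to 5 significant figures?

49.750

J is at the origin; JM is horizontal with |JM| = 68.3 and M in +x, so M = (68.3, 0). JD runs at 141.7° with |JD| = 26.6, so D = (-20.875, 16.486). F is determined by |DF| = 68.1 and |FM| = 87.9 together: it lies at the intersection of circle(D, 68.1) and circle(M, 87.9). With |DM| = 90.686, the foot of the radical line on DM is 28.313 from D and the perpendicular offset is √(68.1² − 28.313²) = 61.935. Taking the right-of-DM solution: F = (-4.2933, -49.564).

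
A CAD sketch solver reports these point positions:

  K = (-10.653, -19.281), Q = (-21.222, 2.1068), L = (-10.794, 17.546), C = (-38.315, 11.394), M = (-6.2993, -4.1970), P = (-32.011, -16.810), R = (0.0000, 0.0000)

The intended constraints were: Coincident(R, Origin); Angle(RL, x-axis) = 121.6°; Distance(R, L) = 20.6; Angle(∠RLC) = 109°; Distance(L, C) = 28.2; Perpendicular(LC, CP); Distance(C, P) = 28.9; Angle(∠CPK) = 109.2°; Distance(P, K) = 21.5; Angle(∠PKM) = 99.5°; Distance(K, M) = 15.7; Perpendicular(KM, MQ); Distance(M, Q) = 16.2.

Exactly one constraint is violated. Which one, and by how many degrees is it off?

Perpendicular(KM, MQ) — off by 6.80°.

R = (0.00, 0.00) ✓; RL at 121.6° ✓; |RL| = 20.60 ✓; ∠RLC = 109.0° ✓; |LC| = 28.20 ✓; ∠(LC, CP) = 90.00° ✓; |CP| = 28.90 ✓; ∠CPK = 109.2° ✓; |PK| = 21.50 ✓; ∠PKM = 99.50° ✓; |KM| = 15.70 ✓; ∠(KM, MQ) = 83.20° ✗; |MQ| = 16.20 ✓.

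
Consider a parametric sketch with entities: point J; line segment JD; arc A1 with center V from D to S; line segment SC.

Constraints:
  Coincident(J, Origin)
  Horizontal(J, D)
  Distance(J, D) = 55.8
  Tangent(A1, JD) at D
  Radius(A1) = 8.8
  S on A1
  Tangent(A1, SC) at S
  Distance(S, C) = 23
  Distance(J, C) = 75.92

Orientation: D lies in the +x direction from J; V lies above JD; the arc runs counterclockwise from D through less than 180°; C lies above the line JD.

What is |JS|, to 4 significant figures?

64.63

J is at the origin; JD is horizontal with |JD| = 55.8 and D on the +x side, so D = (55.80, 0.000). A1 meets JD tangentially, so VD is at right angles to JD, so V = D + (0, 8.8) = (55.80, 8.800). Since VS ⟂ SC (tangency), |VC| = √(8.8² + 23.0²) = 24.63 regardless of where S sits on A1. So C lies on both circle(J, 75.92) and circle(V, 24.63); the above-JD intersection is C = (70.28, 28.72). S is the foot of the tangent from C: S = (64.30, 6.512).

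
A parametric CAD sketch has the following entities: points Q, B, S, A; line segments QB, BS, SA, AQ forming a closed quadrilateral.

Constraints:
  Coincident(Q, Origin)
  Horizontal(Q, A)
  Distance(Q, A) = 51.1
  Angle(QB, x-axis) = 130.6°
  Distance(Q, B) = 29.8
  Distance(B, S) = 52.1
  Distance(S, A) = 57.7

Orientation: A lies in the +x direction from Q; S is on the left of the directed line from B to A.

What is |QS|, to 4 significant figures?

56.54

Q is at the origin; QA is horizontal with |QA| = 51.1 and A in +x, so A = (51.1, 0). QB runs at 130.6° with |QB| = 29.8, so B = (-19.39, 22.63). S is determined by |BS| = 52.1 and |SA| = 57.7 together: it lies at the intersection of circle(B, 52.1) and circle(A, 57.7). With |BA| = 74.04, the foot of the radical line on BA is 32.87 from B and the perpendicular offset is √(52.1² − 32.87²) = 40.43. Taking the left-of-BA solution: S = (24.25, 51.07).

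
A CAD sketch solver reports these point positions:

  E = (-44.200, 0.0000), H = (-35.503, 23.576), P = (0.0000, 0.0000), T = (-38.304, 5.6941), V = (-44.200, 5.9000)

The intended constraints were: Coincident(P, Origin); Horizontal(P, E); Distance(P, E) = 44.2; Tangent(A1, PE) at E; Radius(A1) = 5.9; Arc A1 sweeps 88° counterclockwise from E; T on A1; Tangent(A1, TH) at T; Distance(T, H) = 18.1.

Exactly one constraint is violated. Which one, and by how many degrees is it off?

Tangent(A1, TH) at T — off by 6.90°.

P = (0.00, 0.00) ✓; P.y = 0.00, E.y = 0.00 ✓; |PE| = 44.20 ✓; ∠(VE, EP) = 90.00° ✓; |VE| = 5.900 ✓; bearing(V→T) − bearing(V→E) = 88.00° ✓; |VT| = 5.900 ✓; ∠(VT, TH) = 96.90° ✗; |TH| = 18.10 ✓.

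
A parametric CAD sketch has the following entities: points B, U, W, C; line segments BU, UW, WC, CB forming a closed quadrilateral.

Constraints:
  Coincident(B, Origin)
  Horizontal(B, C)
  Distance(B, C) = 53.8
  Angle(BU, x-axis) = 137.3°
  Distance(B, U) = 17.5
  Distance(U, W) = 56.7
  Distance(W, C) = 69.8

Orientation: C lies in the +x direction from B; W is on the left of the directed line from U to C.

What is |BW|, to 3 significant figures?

62.2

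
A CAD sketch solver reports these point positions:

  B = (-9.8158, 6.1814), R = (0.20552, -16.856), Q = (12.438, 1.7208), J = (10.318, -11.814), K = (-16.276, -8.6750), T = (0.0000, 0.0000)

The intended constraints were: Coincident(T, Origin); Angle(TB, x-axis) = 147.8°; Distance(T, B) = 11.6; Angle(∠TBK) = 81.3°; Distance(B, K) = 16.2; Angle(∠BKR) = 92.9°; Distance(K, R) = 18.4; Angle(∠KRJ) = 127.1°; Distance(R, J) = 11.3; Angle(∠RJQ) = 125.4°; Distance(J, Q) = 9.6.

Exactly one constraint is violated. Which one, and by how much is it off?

Distance(J, Q) = 9.6 — off by 4.10.

T = (0.00, 0.00) ✓; TB at 147.8° ✓; |TB| = 11.60 ✓; ∠TBK = 81.30° ✓; |BK| = 16.20 ✓; ∠BKR = 92.90° ✓; |KR| = 18.40 ✓; ∠KRJ = 127.1° ✓; |RJ| = 11.30 ✓; ∠RJQ = 125.4° ✓; |JQ| = 13.70 ✗.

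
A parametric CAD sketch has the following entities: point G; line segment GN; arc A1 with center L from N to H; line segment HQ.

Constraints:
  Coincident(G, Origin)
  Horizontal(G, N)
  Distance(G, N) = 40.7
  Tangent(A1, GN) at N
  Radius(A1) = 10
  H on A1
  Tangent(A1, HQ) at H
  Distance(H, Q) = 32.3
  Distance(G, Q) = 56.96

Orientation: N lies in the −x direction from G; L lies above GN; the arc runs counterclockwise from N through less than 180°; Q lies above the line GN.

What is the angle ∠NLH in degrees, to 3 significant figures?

100°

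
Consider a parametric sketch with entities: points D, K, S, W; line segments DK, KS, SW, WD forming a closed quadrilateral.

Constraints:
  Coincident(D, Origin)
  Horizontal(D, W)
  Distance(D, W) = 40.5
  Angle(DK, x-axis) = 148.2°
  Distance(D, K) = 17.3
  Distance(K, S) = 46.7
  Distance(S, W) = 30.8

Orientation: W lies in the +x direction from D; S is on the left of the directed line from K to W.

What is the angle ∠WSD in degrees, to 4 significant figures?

68.86°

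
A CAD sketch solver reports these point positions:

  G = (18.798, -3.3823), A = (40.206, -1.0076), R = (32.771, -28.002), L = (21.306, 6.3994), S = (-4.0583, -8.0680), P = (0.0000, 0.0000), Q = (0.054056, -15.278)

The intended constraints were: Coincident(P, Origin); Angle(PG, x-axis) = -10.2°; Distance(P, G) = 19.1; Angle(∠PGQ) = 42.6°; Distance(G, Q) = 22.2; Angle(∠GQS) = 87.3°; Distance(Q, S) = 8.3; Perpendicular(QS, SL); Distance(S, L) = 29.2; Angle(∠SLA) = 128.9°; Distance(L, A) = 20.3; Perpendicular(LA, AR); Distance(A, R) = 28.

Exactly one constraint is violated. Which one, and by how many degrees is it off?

Perpendicular(LA, AR) — off by 6.00°.

P = (0.00, 0.00) ✓; PG at -10.20° ✓; |PG| = 19.10 ✓; ∠PGQ = 42.60° ✓; |GQ| = 22.20 ✓; ∠GQS = 87.30° ✓; |QS| = 8.300 ✓; ∠(QS, SL) = 90.00° ✓; |SL| = 29.20 ✓; ∠SLA = 128.9° ✓; |LA| = 20.30 ✓; ∠(LA, AR) = 84.00° ✗; |AR| = 28.00 ✓.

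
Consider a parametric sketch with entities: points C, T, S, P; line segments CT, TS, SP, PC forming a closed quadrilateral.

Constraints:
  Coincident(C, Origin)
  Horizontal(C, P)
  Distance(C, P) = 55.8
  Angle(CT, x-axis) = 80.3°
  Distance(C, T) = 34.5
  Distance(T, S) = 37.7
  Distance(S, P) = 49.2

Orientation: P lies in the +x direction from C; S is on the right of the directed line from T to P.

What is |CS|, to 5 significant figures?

7.6783

C is at the origin; CP is horizontal with |CP| = 55.8 and P in +x, so P = (55.8, 0). CT runs at 80.3° with |CT| = 34.5, so T = (5.8129, 34.007). S is determined by |TS| = 37.7 and |SP| = 49.2 together: it lies at the intersection of circle(T, 37.7) and circle(P, 49.2). With |TP| = 60.458, the foot of the radical line on TP is 21.964 from T and the perpendicular offset is √(37.7² − 21.964²) = 30.641. Taking the right-of-TP solution: S = (6.7380, -3.6819).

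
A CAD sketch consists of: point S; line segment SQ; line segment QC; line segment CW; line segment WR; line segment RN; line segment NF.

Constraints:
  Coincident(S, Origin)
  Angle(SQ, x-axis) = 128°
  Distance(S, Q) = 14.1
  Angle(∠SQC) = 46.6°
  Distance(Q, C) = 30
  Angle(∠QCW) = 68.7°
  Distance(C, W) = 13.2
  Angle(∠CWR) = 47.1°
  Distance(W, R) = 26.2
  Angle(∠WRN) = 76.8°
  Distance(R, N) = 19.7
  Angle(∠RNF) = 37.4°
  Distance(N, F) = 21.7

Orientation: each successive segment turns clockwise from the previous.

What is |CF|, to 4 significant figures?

10.97

S is at the origin; SQ runs at 128.0° with length 14.1, so Q = (-8.681, 11.11). ∠SQC = 46.6° gives QC at -5.400° from the x-axis; with |QC| = 30.0, C = (21.19, 8.288). ∠QCW = 68.7° gives CW at -116.7° from the x-axis; with |CW| = 13.2, W = (15.26, -3.505). ∠CWR = 47.1° gives WR at 110.4° from the x-axis; with |WR| = 26.2, R = (6.122, 21.05). ∠WRN = 76.8° gives RN at 7.200° from the x-axis; with |RN| = 19.7, N = (25.67, 23.52). ∠RNF = 37.4° gives NF at -135.4° from the x-axis; with |NF| = 21.7, F = (10.22, 8.284). Then |CF| = |F − C| = 10.97.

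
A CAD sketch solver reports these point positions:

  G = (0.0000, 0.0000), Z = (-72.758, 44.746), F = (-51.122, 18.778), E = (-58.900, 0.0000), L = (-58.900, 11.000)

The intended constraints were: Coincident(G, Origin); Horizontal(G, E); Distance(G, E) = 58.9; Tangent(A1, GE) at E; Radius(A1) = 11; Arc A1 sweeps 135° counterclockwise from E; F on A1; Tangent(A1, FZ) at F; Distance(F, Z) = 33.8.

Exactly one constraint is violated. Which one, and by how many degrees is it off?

Tangent(A1, FZ) at F — off by 5.20°.

G = (0.00, 0.00) ✓; G.y = 0.00, E.y = 0.00 ✓; |GE| = 58.90 ✓; ∠(LE, EG) = 90.00° ✓; |LE| = 11.00 ✓; bearing(L→F) − bearing(L→E) = 135.0° ✓; |LF| = 11.00 ✓; ∠(LF, FZ) = 95.20° ✗; |FZ| = 33.80 ✓.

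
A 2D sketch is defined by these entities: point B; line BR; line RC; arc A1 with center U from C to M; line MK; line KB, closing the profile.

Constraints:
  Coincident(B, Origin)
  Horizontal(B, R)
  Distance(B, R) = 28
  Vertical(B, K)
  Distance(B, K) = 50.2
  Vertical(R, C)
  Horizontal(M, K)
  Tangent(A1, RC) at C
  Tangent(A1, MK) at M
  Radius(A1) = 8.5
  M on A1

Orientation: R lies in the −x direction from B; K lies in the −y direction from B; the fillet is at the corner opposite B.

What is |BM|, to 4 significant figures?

53.85

The virtual corner opposite B is at (-28.00, -50.20). A1 meets RC tangentially, so UC is at right angles to RC and since A1 is tangent to MK there, UM ⟂ MK, with radius 8.5, so the center U sits 8.5 in from both sides at U = (-19.50, -41.70). That places the tangent points at C = (-28.00, -41.70) on RC and M = (-19.50, -50.20) on MK. Then |BM| = |M − B| = 53.85.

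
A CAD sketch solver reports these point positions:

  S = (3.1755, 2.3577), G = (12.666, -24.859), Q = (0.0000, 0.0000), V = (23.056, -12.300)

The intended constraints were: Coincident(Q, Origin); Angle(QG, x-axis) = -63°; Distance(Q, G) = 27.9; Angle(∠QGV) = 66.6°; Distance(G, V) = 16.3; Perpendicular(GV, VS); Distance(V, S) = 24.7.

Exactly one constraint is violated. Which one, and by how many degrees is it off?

Perpendicular(GV, VS) — off by 3.20°.

Q = (0.00, 0.00) ✓; QG at -63.00° ✓; |QG| = 27.90 ✓; ∠QGV = 66.60° ✓; |GV| = 16.30 ✓; ∠(GV, VS) = 93.20° ✗; |VS| = 24.70 ✓.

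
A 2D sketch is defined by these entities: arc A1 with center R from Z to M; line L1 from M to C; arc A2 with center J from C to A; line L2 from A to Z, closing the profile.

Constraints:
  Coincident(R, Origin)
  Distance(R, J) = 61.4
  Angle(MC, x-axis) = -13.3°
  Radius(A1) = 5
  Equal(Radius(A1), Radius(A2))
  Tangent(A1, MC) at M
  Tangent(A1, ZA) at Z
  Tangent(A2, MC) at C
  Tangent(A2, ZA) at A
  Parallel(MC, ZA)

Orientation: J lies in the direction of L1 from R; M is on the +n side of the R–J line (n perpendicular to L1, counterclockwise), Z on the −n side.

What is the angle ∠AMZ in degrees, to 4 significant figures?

80.75°

The slot axis is L1's direction at -13.3°, so u = (cos -13.3°, sin -13.3°) = (0.9732, -0.2300) and n = (−sin -13.3°, cos -13.3°) = (0.2300, 0.9732). R is at the origin and J lies 61.4 along u from R, so J = 61.4·u = (59.75, -14.13). Tangency of A1 to both parallel lines with radius 5.0 puts M and Z at R ± 5.0·n: M = (1.150, 4.866), Z = (-1.150, -4.866). Equal radii place C and A the same way about J: C = J + 5.0·n = (60.90, -9.259), A = J − 5.0·n = (58.60, -18.99). Then cos ∠AMZ = MA·MZ / (|MA||MZ|), giving 80.75°.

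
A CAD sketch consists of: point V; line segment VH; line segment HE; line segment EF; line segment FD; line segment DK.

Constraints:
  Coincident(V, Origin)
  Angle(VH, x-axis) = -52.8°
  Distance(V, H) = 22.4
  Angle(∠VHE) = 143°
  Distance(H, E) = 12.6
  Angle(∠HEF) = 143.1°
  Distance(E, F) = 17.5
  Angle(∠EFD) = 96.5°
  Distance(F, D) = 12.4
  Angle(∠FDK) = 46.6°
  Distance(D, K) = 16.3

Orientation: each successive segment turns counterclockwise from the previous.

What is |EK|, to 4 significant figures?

6.392

V is at the origin; VH runs at -52.8° with length 22.4, so H = (13.54, -17.84). ∠VHE = 143.0° gives HE at -15.80° from the x-axis; with |HE| = 12.6, E = (25.67, -21.27). ∠HEF = 143.1° gives EF at 21.10° from the x-axis; with |EF| = 17.5, F = (41.99, -14.97). ∠EFD = 96.5° gives FD at 104.6° from the x-axis; with |FD| = 12.4, D = (38.87, -2.973). ∠FDK = 46.6° gives DK at -122.0° from the x-axis; with |DK| = 16.3, K = (30.23, -16.80). Then |EK| = |K − E| = 6.392.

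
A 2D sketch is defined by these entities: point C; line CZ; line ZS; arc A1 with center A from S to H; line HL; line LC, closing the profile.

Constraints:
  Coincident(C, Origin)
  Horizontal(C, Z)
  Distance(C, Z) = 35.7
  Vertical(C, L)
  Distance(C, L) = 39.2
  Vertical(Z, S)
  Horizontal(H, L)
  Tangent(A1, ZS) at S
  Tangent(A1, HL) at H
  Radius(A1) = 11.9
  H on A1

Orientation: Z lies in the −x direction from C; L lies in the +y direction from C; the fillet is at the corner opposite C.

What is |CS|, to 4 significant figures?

44.94

C is at the origin; C and Z share the same y with |CZ| = 35.7 and Z on the −x side, so Z = (-35.70, 0.000). C and L share the same x with |CL| = 39.2 and L on the +y side, so L = (0.000, 39.20). The virtual corner opposite C is at (-35.70, 39.20). Tangency of A1 to ZS means the radius AS is perpendicular to ZS and tangency of A1 to HL means the radius AH is perpendicular to HL, with radius 11.9, so the center A sits 11.9 in from both sides at A = (-23.80, 27.30). That places the tangent points at S = (-35.70, 27.30) on ZS and H = (-23.80, 39.20) on HL. Then |CS| = |S − C| = 44.94.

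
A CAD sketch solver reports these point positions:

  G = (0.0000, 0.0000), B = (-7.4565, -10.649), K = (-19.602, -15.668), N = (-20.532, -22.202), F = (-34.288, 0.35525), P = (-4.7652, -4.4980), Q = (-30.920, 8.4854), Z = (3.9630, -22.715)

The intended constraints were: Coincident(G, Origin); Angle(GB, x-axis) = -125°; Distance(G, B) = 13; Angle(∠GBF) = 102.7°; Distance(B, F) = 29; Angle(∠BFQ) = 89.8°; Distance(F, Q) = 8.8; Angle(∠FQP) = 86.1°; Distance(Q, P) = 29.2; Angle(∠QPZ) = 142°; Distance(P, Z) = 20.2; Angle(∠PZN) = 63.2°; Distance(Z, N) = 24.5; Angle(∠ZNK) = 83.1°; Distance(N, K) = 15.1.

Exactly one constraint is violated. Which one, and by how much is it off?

Distance(N, K) = 15.1 — off by 8.50.

G = (0.00, 0.00) ✓; GB at -125.0° ✓; |GB| = 13.00 ✓; ∠GBF = 102.7° ✓; |BF| = 29.00 ✓; ∠BFQ = 89.80° ✓; |FQ| = 8.800 ✓; ∠FQP = 86.10° ✓; |QP| = 29.20 ✓; ∠QPZ = 142.0° ✓; |PZ| = 20.20 ✓; ∠PZN = 63.20° ✓; |ZN| = 24.50 ✓; ∠ZNK = 83.10° ✓; |NK| = 6.600 ✗.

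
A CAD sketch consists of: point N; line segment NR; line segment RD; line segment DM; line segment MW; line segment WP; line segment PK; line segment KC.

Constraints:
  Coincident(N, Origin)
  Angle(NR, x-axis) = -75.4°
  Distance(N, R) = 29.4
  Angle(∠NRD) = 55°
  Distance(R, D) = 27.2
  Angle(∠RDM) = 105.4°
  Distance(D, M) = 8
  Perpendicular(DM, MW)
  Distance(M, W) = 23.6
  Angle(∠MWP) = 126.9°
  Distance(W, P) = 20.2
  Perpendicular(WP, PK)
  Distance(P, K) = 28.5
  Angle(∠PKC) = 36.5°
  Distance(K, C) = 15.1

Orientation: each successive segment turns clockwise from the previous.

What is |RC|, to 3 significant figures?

9.66

N is at the origin; NR runs at -75.4° with length 29.4, so R = (7.41, -28.5). ∠NRD = 55.0° gives RD at 160° from the x-axis; with |RD| = 27.2, D = (-18.1, -19.0). ∠RDM = 105.4° gives DM at 85.0° from the x-axis; with |DM| = 8.0, M = (-17.4, -11.0). The perpendicularity gives MW at right angles to DM, so MW runs at -5.00°; with |MW| = 23.6, W = (6.12, -13.1). ∠MWP = 126.9° gives WP at -58.1° from the x-axis; with |WP| = 20.2, P = (16.8, -30.2). The perpendicularity gives PK at right angles to WP, so PK runs at -148°; with |PK| = 28.5, K = (-7.40, -45.3). ∠PKC = 36.5° gives KC at 68.4° from the x-axis; with |KC| = 15.1, C = (-1.84, -31.2). Then |RC| = |C − R| = 9.66.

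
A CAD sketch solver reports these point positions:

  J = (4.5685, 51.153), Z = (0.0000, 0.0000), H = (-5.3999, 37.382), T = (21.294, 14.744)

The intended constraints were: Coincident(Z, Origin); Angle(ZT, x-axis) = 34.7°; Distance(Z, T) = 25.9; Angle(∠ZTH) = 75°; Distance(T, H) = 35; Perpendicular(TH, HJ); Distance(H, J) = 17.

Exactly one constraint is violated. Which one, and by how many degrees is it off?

Perpendicular(TH, HJ) — off by 4.40°.

Z = (0.00, 0.00) ✓; ZT at 34.70° ✓; |ZT| = 25.90 ✓; ∠ZTH = 75.00° ✓; |TH| = 35.00 ✓; ∠(TH, HJ) = 85.60° ✗; |HJ| = 17.00 ✓.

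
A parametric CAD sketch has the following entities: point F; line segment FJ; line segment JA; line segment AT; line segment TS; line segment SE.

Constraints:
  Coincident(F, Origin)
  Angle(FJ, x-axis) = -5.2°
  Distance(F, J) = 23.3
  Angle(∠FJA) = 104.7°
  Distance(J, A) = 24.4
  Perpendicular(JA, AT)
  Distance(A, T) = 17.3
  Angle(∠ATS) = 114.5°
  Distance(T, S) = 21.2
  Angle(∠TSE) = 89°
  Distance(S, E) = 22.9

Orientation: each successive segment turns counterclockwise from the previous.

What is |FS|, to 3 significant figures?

11.6

F is at the origin; FJ runs at -5.2° with length 23.3, so J = (23.2, -2.11). ∠FJA = 104.7° gives JA at 70.1° from the x-axis; with |JA| = 24.4, A = (31.5, 20.8). JA ⟂ AT, so AT runs at 160°; with |AT| = 17.3, T = (15.2, 26.7). ∠ATS = 114.5° gives TS at -134° from the x-axis; with |TS| = 21.2, S = (0.410, 11.6). Then |FS| = |S − F| = 11.6.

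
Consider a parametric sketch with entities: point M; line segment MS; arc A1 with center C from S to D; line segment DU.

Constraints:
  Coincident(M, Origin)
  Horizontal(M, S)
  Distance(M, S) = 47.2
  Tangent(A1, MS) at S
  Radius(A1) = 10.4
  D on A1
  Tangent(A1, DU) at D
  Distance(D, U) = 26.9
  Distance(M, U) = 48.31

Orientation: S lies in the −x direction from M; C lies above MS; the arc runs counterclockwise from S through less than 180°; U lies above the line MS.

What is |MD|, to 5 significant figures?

37.960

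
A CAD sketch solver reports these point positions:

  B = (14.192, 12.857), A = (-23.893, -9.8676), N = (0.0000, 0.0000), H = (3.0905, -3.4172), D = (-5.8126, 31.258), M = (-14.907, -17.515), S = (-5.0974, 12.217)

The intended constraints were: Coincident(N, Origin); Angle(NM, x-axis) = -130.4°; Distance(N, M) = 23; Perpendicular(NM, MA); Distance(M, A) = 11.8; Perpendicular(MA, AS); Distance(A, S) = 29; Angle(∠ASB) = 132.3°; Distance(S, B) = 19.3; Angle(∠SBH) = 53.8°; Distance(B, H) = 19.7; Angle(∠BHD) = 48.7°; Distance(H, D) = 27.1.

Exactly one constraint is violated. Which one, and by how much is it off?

Distance(H, D) = 27.1 — off by 8.70.

N = (0.00, 0.00) ✓; NM at -130.4° ✓; |NM| = 23.00 ✓; ∠(NM, MA) = 90.00° ✓; |MA| = 11.80 ✓; ∠(MA, AS) = 90.00° ✓; |AS| = 29.00 ✓; ∠ASB = 132.3° ✓; |SB| = 19.30 ✓; ∠SBH = 53.80° ✓; |BH| = 19.70 ✓; ∠BHD = 48.70° ✓; |HD| = 35.80 ✗.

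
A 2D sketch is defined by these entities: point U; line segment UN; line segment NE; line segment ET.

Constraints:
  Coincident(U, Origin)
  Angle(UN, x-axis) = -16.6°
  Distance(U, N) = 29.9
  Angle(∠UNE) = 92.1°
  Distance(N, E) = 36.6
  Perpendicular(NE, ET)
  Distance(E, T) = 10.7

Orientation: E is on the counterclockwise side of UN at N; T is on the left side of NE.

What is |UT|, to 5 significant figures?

42.295

U is at the origin; UN runs at -16.6° with length 29.9, so N = 29.9·(cos -16.6°, sin -16.6°) = (28.654, -8.5421). ∠UNE = 92.1°, so NE runs at -16.6° + (180° − 92.1°) = 71.300° from the x-axis; with |NE| = 36.6, E = N + 36.6·(cos 71.300°, sin 71.300°) = (40.388, 26.126). NE ⟂ ET; with |ET| = 10.7 on the left of NE, T = E + 10.7·(-0.94721, 0.32061) = (30.253, 29.556). Then |UT| = |T − U| = 42.295.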